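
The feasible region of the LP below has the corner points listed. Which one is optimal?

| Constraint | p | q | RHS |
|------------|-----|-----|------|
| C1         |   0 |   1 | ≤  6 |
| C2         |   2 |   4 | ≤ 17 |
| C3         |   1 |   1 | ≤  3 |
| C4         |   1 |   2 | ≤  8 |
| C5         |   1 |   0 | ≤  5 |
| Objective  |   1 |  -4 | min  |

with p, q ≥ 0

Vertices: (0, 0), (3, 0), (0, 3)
(0, 3) with z = -12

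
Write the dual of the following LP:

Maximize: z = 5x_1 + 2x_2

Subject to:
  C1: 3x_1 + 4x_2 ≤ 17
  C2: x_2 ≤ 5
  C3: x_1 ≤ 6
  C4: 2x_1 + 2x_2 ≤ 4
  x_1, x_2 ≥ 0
Minimize: z = 17y1 + 5y2 + 6y3 + 4y4

Subject to:
  C1: -3y1 - y3 - 2y4 ≤ -5
  C2: -4y1 - y2 - 2y4 ≤ -2
  y1, y2, y3, y4 ≥ 0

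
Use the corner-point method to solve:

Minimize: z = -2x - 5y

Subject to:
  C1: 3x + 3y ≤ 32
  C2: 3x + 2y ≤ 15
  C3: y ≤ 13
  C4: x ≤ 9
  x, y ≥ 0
x = 0, y = 7.5, z = -37.5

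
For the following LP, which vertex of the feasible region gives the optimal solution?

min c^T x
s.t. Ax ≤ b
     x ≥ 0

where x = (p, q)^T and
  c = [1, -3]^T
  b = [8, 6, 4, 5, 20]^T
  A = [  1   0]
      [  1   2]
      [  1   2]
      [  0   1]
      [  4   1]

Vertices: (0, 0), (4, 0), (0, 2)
(0, 2) with z = -6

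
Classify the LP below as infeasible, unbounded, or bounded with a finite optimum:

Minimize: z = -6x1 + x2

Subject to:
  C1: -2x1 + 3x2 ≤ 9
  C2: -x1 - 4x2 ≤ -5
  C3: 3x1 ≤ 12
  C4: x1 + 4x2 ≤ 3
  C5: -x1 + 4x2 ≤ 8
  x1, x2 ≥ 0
C4 requires x1 + 4x2 ≤ 3, while C2 (-x1 - 4x2 ≤ -5) is equivalent to x1 + 4x2 ≥ 5. Together they would need 5 ≤ x1 + 4x2 ≤ 3, which is impossible since 5 > 3. No point satisfies all constraints.

Infeasible: no point satisfies all constraints simultaneously.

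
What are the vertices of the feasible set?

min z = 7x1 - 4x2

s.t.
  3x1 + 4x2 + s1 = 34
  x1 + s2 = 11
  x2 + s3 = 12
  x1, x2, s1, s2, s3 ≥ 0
Each vertex is the intersection of two constraint boundaries that also satisfies all remaining constraints:
  x1 = 0 and x2 = 0 → (0, 0)
  x1 = 11 and x2 = 0 → (11, 0)
  3x1 + 4x2 = 34 and x1 = 11 → (11, 0.25)
  3x1 + 4x2 = 34 and x1 = 0 → (0, 8.5)

Vertices: (0, 0), (11, 0), (11, 0.25), (0, 8.5)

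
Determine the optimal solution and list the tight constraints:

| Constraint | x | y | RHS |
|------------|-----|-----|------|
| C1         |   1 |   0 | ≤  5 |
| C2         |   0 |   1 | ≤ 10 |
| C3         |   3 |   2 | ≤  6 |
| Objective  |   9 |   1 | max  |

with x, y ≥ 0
Optimal: x = 2, y = 0
Slack at optimum:
  C1: slack = 3
  C2: slack = 10
  C3: slack = 0 (binding)
  x ≥ 0: x = 2
  y ≥ 0: y = 0 (binding)
Binding constraints: C3, y ≥ 0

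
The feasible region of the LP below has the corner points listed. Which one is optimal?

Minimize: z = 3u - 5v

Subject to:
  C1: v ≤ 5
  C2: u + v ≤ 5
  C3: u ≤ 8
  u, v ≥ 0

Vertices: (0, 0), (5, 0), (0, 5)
(0, 5) with z = -25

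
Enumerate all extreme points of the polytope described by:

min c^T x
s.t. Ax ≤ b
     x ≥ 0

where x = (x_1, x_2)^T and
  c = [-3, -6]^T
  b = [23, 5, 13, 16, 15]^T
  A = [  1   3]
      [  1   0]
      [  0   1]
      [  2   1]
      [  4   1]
Each vertex is the intersection of two constraint boundaries that also satisfies all remaining constraints:
  x_1 = 0 and x_2 = 0 → (0, 0)
  4x_1 + x_2 = 15 and x_2 = 0 → (3.75, 0)
  x_1 + 3x_2 = 23 and 4x_1 + x_2 = 15 → (2, 7)
  x_1 + 3x_2 = 23 and x_1 = 0 → (0, 7.667)

Vertices: (0, 0), (3.75, 0), (2, 7), (0, 7.667)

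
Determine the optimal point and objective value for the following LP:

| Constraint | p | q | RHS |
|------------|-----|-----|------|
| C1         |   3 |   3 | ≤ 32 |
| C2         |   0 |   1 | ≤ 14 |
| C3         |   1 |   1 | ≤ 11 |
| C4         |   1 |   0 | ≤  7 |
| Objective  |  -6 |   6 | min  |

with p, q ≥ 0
p = 7, q = 0, z = -42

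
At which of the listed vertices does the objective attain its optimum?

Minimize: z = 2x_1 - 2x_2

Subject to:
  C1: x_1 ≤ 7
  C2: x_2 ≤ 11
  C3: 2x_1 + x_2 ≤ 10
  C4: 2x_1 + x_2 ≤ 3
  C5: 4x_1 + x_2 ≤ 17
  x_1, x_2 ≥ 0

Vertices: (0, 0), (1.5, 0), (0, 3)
Evaluating z = 2x_1 - 2x_2 at each vertex:
  (0, 0): z = 0
  (1.5, 0): z = 3
  (0, 3): z = -6

The smallest value is z = -6, attained at (0, 3).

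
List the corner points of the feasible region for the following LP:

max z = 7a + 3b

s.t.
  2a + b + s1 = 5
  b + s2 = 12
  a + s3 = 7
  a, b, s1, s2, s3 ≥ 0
Each vertex is the intersection of two constraint boundaries that also satisfies all remaining constraints:
  a = 0 and b = 0 → (0, 0)
  2a + b = 5 and b = 0 → (2.5, 0)
  2a + b = 5 and a = 0 → (0, 5)

Vertices: (0, 0), (2.5, 0), (0, 5)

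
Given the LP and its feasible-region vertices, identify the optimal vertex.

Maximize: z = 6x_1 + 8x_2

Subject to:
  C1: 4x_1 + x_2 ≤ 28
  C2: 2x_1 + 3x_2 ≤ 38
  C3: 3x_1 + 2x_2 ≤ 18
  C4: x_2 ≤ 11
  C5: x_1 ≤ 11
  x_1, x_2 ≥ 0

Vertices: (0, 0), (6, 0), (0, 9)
Evaluating z = 6x_1 + 8x_2 at each vertex:
  (0, 0): z = 0
  (6, 0): z = 36
  (0, 9): z = 72

The largest value is z = 72, attained at (0, 9).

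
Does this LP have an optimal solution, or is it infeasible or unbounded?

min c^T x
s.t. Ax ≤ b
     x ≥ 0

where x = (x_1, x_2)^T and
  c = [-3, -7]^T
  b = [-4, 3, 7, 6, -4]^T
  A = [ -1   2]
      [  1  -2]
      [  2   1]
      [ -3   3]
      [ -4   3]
One constraint requires x_1 - 2x_2 ≤ 3, while the constraint -x_1 + 2x_2 ≤ -4 is equivalent to x_1 - 2x_2 ≥ 4. Together they would need 4 ≤ x_1 - 2x_2 ≤ 3, which is impossible since 4 > 3. No point satisfies all constraints.

Infeasible — the constraint set is empty.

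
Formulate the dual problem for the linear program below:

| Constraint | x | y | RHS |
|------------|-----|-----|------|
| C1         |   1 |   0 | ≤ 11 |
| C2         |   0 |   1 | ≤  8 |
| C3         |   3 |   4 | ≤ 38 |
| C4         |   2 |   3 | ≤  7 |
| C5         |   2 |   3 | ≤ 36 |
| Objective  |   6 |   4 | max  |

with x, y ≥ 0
Minimize: z = 11y1 + 8y2 + 38y3 + 7y4 + 36y5

Subject to:
  C1: -y1 - 3y3 - 2y4 - 2y5 ≤ -6
  C2: -y2 - 4y3 - 3y4 - 3y5 ≤ -4
  y1, y2, y3, y4, y5 ≥ 0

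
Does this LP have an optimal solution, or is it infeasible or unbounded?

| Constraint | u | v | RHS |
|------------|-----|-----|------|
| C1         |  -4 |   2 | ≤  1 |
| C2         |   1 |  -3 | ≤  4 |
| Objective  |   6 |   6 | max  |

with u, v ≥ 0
Feasible point: (0, 0) satisfies every constraint, so the LP is feasible.
Direction d = (1, 1): for each constraint row a, a·d ≤ 0 —
  (-4)(1) + (2)(1) = -2 ≤ 0
  (1)(1) + (-3)(1) = -2 ≤ 0
and d ≥ 0, so (0, 0) + t·d stays feasible for every t ≥ 0. Along this ray z = 6u + 6v changes by 12 per unit t, so z → +∞.

The LP is unbounded; z can be made arbitrarily large.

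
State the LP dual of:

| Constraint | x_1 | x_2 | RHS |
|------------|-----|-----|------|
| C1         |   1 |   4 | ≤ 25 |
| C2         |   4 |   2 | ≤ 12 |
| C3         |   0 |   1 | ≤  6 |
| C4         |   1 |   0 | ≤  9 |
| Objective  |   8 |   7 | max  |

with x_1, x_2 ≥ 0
Minimize: z = 25y1 + 12y2 + 6y3 + 9y4

Subject to:
  C1: -y1 - 4y2 - y4 ≤ -8
  C2: -4y1 - 2y2 - y3 ≤ -7
  y1, y2, y3, y4 ≥ 0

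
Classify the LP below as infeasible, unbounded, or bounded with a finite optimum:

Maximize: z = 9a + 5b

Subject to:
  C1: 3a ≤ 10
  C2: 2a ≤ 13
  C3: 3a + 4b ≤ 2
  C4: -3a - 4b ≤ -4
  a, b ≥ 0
C3 requires 3a + 4b ≤ 2, while C4 (-3a - 4b ≤ -4) is equivalent to 3a + 4b ≥ 4. Together they would need 4 ≤ 3a + 4b ≤ 2, which is impossible since 4 > 2. No point satisfies all constraints.

Infeasible: no point satisfies all constraints simultaneously.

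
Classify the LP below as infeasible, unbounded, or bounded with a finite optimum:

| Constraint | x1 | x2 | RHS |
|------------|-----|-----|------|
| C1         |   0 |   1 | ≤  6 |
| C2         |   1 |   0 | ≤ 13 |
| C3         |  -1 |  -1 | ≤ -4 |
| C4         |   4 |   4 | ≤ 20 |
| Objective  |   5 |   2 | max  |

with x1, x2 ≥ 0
The point (5, 0) satisfies every constraint, so the LP is feasible; the constraints give x1 ≤ 13 and x2 ≤ 6, which with x1, x2 ≥ 0 keep the feasible region inside a bounded box. A feasible, bounded LP attains a finite optimum at a vertex.

Evaluating z = 5x1 + 2x2 at each vertex:
  (4, 0): z = 20
  (5, 0): z = 25
  (0, 5): z = 10
  (0, 4): z = 8

The LP has an optimal solution: (5, 0) with z = 25.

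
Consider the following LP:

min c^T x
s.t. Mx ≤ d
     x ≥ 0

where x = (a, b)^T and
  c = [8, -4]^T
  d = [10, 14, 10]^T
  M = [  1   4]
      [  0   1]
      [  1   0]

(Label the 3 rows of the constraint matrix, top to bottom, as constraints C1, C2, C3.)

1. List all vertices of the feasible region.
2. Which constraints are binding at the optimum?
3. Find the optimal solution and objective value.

1. (0, 0), (10, 0), (0, 2.5)
2. C1, a ≥ 0
3. a = 0, b = 2.5, z = -10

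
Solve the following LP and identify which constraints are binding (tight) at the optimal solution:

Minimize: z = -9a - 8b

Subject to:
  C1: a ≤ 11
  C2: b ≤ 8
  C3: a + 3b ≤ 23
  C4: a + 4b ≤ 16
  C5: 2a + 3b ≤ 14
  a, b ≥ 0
Optimal: a = 7, b = 0
Binding: C5, b ≥ 0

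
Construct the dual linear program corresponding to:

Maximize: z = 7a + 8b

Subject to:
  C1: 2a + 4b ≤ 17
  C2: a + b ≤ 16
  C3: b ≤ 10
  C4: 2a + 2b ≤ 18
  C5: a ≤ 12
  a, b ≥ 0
Minimize: z = 17y1 + 16y2 + 10y3 + 18y4 + 12y5

Subject to:
  C1: -2y1 - y2 - 2y4 - y5 ≤ -7
  C2: -4y1 - y2 - y3 - 2y4 ≤ -8
  y1, y2, y3, y4, y5 ≥ 0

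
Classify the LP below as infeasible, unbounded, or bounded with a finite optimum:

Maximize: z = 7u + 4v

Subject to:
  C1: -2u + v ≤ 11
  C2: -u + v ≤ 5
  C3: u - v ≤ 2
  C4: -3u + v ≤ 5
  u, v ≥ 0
Feasible point: (0, 0) satisfies every constraint, so the LP is feasible.
Direction d = (1, 1): for each constraint row a, a·d ≤ 0 —
  (-2)(1) + (1)(1) = -1 ≤ 0
  (-1)(1) + (1)(1) = 0 ≤ 0
  (1)(1) + (-1)(1) = 0 ≤ 0
  (-3)(1) + (1)(1) = -2 ≤ 0
and d ≥ 0, so (0, 0) + t·d stays feasible for every t ≥ 0. Along this ray z = 7u + 4v changes by 11 per unit t, so z → +∞.

The LP is unbounded; z can be made arbitrarily large.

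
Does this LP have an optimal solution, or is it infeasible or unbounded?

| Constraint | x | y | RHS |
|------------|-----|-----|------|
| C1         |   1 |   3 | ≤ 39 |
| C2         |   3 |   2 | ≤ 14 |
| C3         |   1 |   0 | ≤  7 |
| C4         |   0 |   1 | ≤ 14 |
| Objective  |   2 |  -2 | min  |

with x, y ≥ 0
The point (0, 7) satisfies every constraint, so the LP is feasible; the constraints give x ≤ 7 and y ≤ 14, which with x, y ≥ 0 keep the feasible region inside a bounded box. A feasible, bounded LP attains a finite optimum at a vertex.

Evaluating z = 2x - 2y at each vertex:
  (0, 0): z = 0
  (4.667, 0): z = 9.333
  (0, 7): z = -14

The LP has an optimal solution: (0, 7) with z = -14.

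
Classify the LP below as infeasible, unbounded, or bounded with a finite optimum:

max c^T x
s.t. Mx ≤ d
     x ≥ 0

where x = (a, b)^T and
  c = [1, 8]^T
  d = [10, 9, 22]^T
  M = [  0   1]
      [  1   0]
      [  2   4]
The point (0, 5.5) satisfies every constraint, so the LP is feasible; the constraints give a ≤ 9 and b ≤ 10, which with a, b ≥ 0 keep the feasible region inside a bounded box. A feasible, bounded LP attains a finite optimum at a vertex.

Bounded optimum: z* = 44 at (0, 5.5).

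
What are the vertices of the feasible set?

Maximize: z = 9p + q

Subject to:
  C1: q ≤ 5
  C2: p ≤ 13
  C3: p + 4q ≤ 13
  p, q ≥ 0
Each vertex is the intersection of two constraint boundaries that also satisfies all remaining constraints:
  p = 0 and q = 0 → (0, 0)
  p = 13 and p + 4q = 13 → (13, 0)
  p + 4q = 13 and p = 0 → (0, 3.25)

Vertices: (0, 0), (13, 0), (0, 3.25)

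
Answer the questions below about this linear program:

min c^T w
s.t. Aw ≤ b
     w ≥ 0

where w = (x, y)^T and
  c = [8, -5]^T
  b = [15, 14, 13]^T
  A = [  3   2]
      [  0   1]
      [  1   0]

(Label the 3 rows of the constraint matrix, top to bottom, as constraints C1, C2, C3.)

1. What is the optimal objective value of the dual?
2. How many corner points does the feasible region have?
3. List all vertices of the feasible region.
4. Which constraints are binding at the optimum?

1. -37.5 (by strong duality, equal to the primal optimum)
2. 3
3. (0, 0), (5, 0), (0, 7.5)
4. C1, x ≥ 0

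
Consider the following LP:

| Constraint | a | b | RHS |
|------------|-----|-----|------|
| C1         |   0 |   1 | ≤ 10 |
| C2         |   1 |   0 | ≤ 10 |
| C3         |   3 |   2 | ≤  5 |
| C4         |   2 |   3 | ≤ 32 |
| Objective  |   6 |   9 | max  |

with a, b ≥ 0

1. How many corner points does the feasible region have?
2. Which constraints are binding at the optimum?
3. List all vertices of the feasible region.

1. 3
2. C3, a ≥ 0
3. (0, 0), (1.667, 0), (0, 2.5)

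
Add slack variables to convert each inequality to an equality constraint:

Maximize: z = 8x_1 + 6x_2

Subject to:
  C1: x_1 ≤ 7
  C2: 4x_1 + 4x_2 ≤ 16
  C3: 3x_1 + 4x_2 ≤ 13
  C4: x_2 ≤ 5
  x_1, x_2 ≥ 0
max z = 8x_1 + 6x_2

s.t.
  x_1 + s1 = 7
  4x_1 + 4x_2 + s2 = 16
  3x_1 + 4x_2 + s3 = 13
  x_2 + s4 = 5
  x_1, x_2, s1, s2, s3, s4 ≥ 0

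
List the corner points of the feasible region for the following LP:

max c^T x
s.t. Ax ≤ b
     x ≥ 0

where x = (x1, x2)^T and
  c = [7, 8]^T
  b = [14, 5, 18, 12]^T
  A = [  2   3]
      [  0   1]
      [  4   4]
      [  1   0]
Each vertex is the intersection of two constraint boundaries that also satisfies all remaining constraints:
  x1 = 0 and x2 = 0 → (0, 0)
  4x1 + 4x2 = 18 and x2 = 0 → (4.5, 0)
  4x1 + 4x2 = 18 and x1 = 0 → (0, 4.5)

Vertices: (0, 0), (4.5, 0), (0, 4.5)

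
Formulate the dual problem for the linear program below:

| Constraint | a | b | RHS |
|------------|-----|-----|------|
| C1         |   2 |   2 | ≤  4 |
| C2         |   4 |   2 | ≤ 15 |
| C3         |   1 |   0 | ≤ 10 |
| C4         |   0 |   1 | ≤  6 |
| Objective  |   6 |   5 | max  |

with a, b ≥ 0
Minimize: z = 4y1 + 15y2 + 10y3 + 6y4

Subject to:
  C1: -2y1 - 4y2 - y3 ≤ -6
  C2: -2y1 - 2y2 - y4 ≤ -5
  y1, y2, y3, y4 ≥ 0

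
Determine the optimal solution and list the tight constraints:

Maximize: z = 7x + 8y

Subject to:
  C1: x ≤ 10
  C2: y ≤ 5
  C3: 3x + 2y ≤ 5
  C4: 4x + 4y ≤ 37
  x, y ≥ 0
Optimal: x = 0, y = 2.5
Slack at optimum:
  C1: slack = 10
  C2: slack = 2.5
  C3: slack = 0 (binding)
  C4: slack = 27
  x ≥ 0: x = 0 (binding)
  y ≥ 0: y = 2.5
Binding constraints: C3, x ≥ 0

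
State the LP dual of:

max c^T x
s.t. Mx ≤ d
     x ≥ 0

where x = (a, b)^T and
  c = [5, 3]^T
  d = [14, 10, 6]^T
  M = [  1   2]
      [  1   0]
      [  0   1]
Minimize: z = 14y1 + 10y2 + 6y3

Subject to:
  C1: -y1 - y2 ≤ -5
  C2: -2y1 - y3 ≤ -3
  y1, y2, y3 ≥ 0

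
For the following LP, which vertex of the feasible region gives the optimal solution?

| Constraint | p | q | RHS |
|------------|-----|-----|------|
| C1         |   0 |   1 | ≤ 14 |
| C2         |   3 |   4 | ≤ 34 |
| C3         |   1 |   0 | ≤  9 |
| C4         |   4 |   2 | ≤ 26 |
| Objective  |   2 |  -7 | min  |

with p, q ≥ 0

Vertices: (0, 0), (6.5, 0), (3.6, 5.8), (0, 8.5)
Evaluating z = 2p - 7q at each vertex:
  (0, 0): z = 0
  (6.5, 0): z = 13
  (3.6, 5.8): z = -33.4
  (0, 8.5): z = -59.5

The smallest value is z = -59.5, attained at (0, 8.5).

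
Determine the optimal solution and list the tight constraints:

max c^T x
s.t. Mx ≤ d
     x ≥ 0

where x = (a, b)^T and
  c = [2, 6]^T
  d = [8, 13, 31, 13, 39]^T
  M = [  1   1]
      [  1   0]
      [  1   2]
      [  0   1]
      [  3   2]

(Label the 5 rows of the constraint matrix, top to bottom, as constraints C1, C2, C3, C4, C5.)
Optimal: a = 0, b = 8
Slack at optimum:
  C1: slack = 0 (binding)
  C2: slack = 13
  C3: slack = 15
  C4: slack = 5
  C5: slack = 23
  a ≥ 0: a = 0 (binding)
  b ≥ 0: b = 8
Binding constraints: C1, a ≥ 0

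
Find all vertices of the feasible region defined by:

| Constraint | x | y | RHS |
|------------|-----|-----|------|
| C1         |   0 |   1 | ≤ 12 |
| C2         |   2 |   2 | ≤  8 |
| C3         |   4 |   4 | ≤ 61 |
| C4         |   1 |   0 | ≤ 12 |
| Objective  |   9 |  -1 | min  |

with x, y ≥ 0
Each vertex is the intersection of two constraint boundaries that also satisfies all remaining constraints:
  x = 0 and y = 0 → (0, 0)
  2x + 2y = 8 and y = 0 → (4, 0)
  2x + 2y = 8 and x = 0 → (0, 4)

Vertices: (0, 0), (4, 0), (0, 4)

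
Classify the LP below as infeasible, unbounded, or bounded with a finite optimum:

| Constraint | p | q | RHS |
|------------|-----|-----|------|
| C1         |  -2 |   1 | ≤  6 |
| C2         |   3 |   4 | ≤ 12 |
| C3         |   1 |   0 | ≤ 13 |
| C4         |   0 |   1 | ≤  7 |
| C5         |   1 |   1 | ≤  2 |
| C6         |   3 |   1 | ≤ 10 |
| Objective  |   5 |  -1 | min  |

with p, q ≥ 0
The point (0, 2) satisfies every constraint, so the LP is feasible; the constraints give p ≤ 13 and q ≤ 7, which with p, q ≥ 0 keep the feasible region inside a bounded box. A feasible, bounded LP attains a finite optimum at a vertex.

Bounded optimum: z* = -2 at (0, 2).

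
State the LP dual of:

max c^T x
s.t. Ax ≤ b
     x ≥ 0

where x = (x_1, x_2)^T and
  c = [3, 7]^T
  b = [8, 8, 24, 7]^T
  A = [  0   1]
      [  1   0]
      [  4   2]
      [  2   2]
Minimize: z = 8y1 + 8y2 + 24y3 + 7y4

Subject to:
  C1: -y2 - 4y3 - 2y4 ≤ -3
  C2: -y1 - 2y3 - 2y4 ≤ -7
  y1, y2, y3, y4 ≥ 0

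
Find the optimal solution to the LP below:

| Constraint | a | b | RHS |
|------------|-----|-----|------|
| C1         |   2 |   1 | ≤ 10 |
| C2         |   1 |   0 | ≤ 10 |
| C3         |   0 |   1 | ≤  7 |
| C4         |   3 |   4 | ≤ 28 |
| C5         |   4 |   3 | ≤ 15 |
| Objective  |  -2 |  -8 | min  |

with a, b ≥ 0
Each vertex is the intersection of two constraint boundaries that also satisfies all remaining constraints:
  a = 0 and b = 0 → (0, 0)
  4a + 3b = 15 and b = 0 → (3.75, 0)
  4a + 3b = 15 and a = 0 → (0, 5)

Evaluating z = -2a - 8b at each vertex:
  (0, 0): z = 0
  (3.75, 0): z = -7.5
  (0, 5): z = -40

The minimum is at (0, 5) with z = -40.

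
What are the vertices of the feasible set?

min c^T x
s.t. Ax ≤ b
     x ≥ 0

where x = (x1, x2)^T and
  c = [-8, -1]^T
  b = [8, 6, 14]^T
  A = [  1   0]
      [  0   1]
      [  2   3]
Each vertex is the intersection of two constraint boundaries that also satisfies all remaining constraints:
  x1 = 0 and x2 = 0 → (0, 0)
  2x1 + 3x2 = 14 and x2 = 0 → (7, 0)
  2x1 + 3x2 = 14 and x1 = 0 → (0, 4.667)

Vertices: (0, 0), (7, 0), (0, 4.667)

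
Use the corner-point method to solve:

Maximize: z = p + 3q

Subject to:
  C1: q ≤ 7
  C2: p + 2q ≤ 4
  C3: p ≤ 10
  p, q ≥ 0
p = 0, q = 2, z = 6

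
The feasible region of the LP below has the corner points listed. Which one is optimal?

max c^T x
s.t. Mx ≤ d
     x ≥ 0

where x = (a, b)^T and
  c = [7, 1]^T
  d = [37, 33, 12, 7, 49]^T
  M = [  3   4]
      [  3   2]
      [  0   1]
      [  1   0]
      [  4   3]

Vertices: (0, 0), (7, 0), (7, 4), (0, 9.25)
Evaluating z = 7a + b at each vertex:
  (0, 0): z = 0
  (7, 0): z = 49
  (7, 4): z = 53
  (0, 9.25): z = 9.25

The largest value is z = 53, attained at (7, 4).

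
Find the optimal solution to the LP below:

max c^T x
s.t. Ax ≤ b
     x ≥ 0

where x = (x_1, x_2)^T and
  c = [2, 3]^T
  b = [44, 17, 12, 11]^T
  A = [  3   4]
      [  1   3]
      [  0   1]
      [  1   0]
x_1 = 11, x_2 = 2, z = 28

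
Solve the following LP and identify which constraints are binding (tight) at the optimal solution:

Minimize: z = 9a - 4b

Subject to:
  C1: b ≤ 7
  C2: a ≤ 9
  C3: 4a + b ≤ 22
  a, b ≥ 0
Optimal: a = 0, b = 7
Slack at optimum:
  C1: slack = 0 (binding)
  C2: slack = 9
  C3: slack = 15
  a ≥ 0: a = 0 (binding)
  b ≥ 0: b = 7
Binding constraints: C1, a ≥ 0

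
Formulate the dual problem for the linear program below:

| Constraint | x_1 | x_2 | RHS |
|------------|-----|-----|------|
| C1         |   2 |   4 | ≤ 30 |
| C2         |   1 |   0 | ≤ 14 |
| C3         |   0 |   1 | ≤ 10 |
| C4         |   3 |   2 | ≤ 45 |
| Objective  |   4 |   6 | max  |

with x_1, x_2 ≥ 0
Minimize: z = 30y1 + 14y2 + 10y3 + 45y4

Subject to:
  C1: -2y1 - y2 - 3y4 ≤ -4
  C2: -4y1 - y3 - 2y4 ≤ -6
  y1, y2, y3, y4 ≥ 0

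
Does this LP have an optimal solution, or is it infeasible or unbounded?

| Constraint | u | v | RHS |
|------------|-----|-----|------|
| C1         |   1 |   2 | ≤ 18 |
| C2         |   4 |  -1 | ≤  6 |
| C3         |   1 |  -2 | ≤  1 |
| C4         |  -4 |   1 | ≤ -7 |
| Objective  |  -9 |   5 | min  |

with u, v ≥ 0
C2 requires 4u - v ≤ 6, while C4 (-4u + v ≤ -7) is equivalent to 4u - v ≥ 7. Together they would need 7 ≤ 4u - v ≤ 6, which is impossible since 7 > 6. No point satisfies all constraints.

Infeasible — the constraint set is empty.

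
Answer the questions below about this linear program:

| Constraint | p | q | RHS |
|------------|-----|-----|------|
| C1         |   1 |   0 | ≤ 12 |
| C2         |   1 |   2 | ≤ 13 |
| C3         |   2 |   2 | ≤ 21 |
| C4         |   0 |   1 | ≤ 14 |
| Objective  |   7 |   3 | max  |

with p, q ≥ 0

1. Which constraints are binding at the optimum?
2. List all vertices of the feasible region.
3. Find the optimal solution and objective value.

1. C3, q ≥ 0
2. (0, 0), (10.5, 0), (8, 2.5), (0, 6.5)
3. p = 10.5, q = 0, z = 73.5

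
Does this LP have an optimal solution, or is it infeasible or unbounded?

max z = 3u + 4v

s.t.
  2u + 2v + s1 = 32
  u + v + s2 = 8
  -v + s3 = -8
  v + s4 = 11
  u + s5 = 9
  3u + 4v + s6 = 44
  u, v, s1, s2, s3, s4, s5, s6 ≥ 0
The point (0, 8) satisfies every constraint, so the LP is feasible; the constraints give u ≤ 9 and v ≤ 11, which with u, v ≥ 0 keep the feasible region inside a bounded box. A feasible, bounded LP attains a finite optimum at a vertex.

Evaluating z = 3u + 4v at each vertex:
  (0, 8): z = 32

Feasible with finite optimum z* = 32 at (0, 8).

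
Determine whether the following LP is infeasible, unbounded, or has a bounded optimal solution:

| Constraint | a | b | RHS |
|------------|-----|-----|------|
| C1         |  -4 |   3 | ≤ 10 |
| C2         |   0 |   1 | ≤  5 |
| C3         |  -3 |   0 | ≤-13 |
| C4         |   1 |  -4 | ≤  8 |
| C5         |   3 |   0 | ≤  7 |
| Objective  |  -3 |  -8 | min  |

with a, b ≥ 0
C5 requires 3a ≤ 7, while C3 (-3a ≤ -13) is equivalent to 3a ≥ 13. Together they would need 13 ≤ 3a ≤ 7, which is impossible since 13 > 7. No point satisfies all constraints.

Infeasible — the constraint set is empty.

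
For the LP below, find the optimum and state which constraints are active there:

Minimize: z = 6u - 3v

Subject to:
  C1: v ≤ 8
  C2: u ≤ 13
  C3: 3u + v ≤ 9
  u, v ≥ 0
Optimal: u = 0, v = 8
Slack at optimum:
  C1: slack = 0 (binding)
  C2: slack = 13
  C3: slack = 1
  u ≥ 0: u = 0 (binding)
  v ≥ 0: v = 8
Binding constraints: C1, u ≥ 0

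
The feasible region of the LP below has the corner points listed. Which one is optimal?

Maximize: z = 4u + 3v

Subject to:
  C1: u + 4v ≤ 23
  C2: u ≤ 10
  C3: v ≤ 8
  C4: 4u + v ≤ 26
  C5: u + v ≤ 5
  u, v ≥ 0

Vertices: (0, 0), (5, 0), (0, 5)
(5, 0) with z = 20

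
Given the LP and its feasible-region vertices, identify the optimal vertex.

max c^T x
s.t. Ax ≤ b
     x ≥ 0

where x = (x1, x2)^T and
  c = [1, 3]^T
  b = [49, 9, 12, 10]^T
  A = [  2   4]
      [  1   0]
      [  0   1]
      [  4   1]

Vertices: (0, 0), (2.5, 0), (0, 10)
Evaluating z = x1 + 3x2 at each vertex:
  (0, 0): z = 0
  (2.5, 0): z = 2.5
  (0, 10): z = 30

The largest value is z = 30, attained at (0, 10).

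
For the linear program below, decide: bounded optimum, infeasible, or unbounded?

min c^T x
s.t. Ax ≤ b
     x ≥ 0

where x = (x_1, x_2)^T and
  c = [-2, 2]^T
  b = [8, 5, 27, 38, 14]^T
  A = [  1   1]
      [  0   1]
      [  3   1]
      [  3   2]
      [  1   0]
The point (8, 0) satisfies every constraint, so the LP is feasible; the constraints give x_1 ≤ 14 and x_2 ≤ 5, which with x_1, x_2 ≥ 0 keep the feasible region inside a bounded box. A feasible, bounded LP attains a finite optimum at a vertex.

Evaluating z = -2x_1 + 2x_2 at each vertex:
  (0, 0): z = 0
  (8, 0): z = -16
  (3, 5): z = 4
  (0, 5): z = 10

The LP has an optimal solution: (8, 0) with z = -16.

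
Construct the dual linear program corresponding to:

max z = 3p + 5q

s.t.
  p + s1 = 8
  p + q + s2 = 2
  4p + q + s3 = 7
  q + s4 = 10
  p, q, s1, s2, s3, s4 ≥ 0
Minimize: z = 8y1 + 2y2 + 7y3 + 10y4

Subject to:
  C1: -y1 - y2 - 4y3 ≤ -3
  C2: -y2 - y3 - y4 ≤ -5
  y1, y2, y3, y4 ≥ 0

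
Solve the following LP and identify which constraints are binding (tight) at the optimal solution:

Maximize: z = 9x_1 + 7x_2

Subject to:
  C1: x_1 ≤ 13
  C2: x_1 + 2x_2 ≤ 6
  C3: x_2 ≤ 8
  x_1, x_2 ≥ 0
Optimal: x_1 = 6, x_2 = 0
Slack at optimum:
  C1: slack = 7
  C2: slack = 0 (binding)
  C3: slack = 8
  x_1 ≥ 0: x_1 = 6
  x_2 ≥ 0: x_2 = 0 (binding)
Binding constraints: C2, x_2 ≥ 0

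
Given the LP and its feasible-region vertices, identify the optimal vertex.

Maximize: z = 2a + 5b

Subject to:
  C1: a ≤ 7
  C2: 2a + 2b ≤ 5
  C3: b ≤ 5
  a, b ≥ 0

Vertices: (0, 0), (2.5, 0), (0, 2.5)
(0, 2.5) with z = 12.5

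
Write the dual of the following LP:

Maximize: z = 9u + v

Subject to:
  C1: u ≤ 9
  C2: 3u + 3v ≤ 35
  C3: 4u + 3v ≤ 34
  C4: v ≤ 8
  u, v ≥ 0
Minimize: z = 9y1 + 35y2 + 34y3 + 8y4

Subject to:
  C1: -y1 - 3y2 - 4y3 ≤ -9
  C2: -3y2 - 3y3 - y4 ≤ -1
  y1, y2, y3, y4 ≥ 0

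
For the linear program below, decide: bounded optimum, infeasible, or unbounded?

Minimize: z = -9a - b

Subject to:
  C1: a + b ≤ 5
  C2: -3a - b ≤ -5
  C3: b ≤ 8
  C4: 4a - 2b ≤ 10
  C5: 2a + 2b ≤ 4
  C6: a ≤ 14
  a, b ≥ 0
The point (2, 0) satisfies every constraint, so the LP is feasible; the constraints give a ≤ 14 and b ≤ 8, which with a, b ≥ 0 keep the feasible region inside a bounded box. A feasible, bounded LP attains a finite optimum at a vertex.

Evaluating z = -9a - b at each vertex:
  (1.667, 0): z = -15
  (2, 0): z = -18
  (1.5, 0.5): z = -14

Feasible with finite optimum z* = -18 at (2, 0).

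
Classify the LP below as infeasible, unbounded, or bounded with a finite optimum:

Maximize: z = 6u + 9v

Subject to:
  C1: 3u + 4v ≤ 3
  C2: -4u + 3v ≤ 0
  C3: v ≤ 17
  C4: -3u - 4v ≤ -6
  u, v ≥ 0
C1 requires 3u + 4v ≤ 3, while C4 (-3u - 4v ≤ -6) is equivalent to 3u + 4v ≥ 6. Together they would need 6 ≤ 3u + 4v ≤ 3, which is impossible since 6 > 3. No point satisfies all constraints.

The feasible region is empty; the LP is infeasible.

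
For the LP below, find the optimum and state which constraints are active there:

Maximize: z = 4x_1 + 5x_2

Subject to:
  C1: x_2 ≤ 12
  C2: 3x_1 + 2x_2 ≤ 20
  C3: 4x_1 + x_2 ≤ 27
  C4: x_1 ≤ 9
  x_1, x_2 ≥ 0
Optimal: x_1 = 0, x_2 = 10
Slack at optimum:
  C1: slack = 2
  C2: slack = 0 (binding)
  C3: slack = 17
  C4: slack = 9
  x_1 ≥ 0: x_1 = 0 (binding)
  x_2 ≥ 0: x_2 = 10
Binding constraints: C2, x_1 ≥ 0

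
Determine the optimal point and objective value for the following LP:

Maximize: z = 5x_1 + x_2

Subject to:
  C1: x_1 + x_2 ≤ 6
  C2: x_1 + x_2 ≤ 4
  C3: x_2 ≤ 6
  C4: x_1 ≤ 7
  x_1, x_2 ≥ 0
x_1 = 4, x_2 = 0, z = 20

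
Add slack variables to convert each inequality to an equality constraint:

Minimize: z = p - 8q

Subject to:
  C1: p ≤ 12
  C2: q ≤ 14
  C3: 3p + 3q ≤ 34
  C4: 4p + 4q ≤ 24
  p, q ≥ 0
min z = p - 8q

s.t.
  p + s1 = 12
  q + s2 = 14
  3p + 3q + s3 = 34
  4p + 4q + s4 = 24
  p, q, s1, s2, s3, s4 ≥ 0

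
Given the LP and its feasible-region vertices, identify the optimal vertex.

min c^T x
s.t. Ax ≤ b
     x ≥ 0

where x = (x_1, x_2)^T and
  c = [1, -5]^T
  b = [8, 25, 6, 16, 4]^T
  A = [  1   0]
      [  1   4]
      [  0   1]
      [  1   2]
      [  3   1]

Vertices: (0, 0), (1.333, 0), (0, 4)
Evaluating z = x_1 - 5x_2 at each vertex:
  (0, 0): z = 0
  (1.333, 0): z = 1.333
  (0, 4): z = -20

The smallest value is z = -20, attained at (0, 4).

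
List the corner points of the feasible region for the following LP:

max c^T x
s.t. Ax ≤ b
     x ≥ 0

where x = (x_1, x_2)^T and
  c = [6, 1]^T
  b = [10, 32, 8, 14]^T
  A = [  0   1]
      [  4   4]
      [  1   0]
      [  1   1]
Each vertex is the intersection of two constraint boundaries that also satisfies all remaining constraints:
  x_1 = 0 and x_2 = 0 → (0, 0)
  4x_1 + 4x_2 = 32 and x_1 = 8 → (8, 0)
  4x_1 + 4x_2 = 32 and x_1 = 0 → (0, 8)

Vertices: (0, 0), (8, 0), (0, 8)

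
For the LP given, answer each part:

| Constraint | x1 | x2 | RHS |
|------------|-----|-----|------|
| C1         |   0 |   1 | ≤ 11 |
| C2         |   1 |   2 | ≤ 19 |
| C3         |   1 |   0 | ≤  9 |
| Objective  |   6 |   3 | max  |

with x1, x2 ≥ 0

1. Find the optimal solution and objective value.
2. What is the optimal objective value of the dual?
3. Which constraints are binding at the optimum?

1. x1 = 9, x2 = 5, z = 69
2. 69 (by strong duality, equal to the primal optimum)
3. C2, C3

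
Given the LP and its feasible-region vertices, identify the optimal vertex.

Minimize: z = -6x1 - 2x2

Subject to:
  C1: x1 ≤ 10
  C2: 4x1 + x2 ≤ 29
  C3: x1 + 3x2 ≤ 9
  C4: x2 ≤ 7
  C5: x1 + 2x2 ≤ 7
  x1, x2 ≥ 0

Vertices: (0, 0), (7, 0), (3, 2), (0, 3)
Evaluating z = -6x1 - 2x2 at each vertex:
  (0, 0): z = 0
  (7, 0): z = -42
  (3, 2): z = -22
  (0, 3): z = -6

The smallest value is z = -42, attained at (7, 0).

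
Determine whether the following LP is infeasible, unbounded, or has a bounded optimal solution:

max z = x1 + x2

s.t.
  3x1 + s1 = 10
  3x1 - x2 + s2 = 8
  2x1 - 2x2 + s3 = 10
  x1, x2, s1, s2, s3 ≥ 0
Feasible point: (0, 0) satisfies every constraint, so the LP is feasible.
Direction d = (0, 1): for each constraint row a, a·d ≤ 0 —
  (3)(0) + (0)(1) = 0 ≤ 0
  (3)(0) + (-1)(1) = -1 ≤ 0
  (2)(0) + (-2)(1) = -2 ≤ 0
and d ≥ 0, so (0, 0) + t·d stays feasible for every t ≥ 0. Along this ray z = x1 + x2 changes by 1 per unit t, so z → +∞.

Unbounded — the objective can increase without bound over the feasible region.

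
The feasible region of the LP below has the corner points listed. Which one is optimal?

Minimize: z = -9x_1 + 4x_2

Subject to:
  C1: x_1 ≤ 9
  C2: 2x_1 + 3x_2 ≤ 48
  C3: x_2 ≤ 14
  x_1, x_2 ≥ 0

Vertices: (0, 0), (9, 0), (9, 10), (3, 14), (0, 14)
Evaluating z = -9x_1 + 4x_2 at each vertex:
  (0, 0): z = 0
  (9, 0): z = -81
  (9, 10): z = -41
  (3, 14): z = 29
  (0, 14): z = 56

The smallest value is z = -81, attained at (9, 0).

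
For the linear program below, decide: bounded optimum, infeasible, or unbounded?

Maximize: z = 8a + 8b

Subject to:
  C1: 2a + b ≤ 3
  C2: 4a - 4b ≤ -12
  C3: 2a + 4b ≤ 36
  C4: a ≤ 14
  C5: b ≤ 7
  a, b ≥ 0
The point (0, 3) satisfies every constraint, so the LP is feasible; the constraints give a ≤ 14 and b ≤ 7, which with a, b ≥ 0 keep the feasible region inside a bounded box. A feasible, bounded LP attains a finite optimum at a vertex.

Evaluating z = 8a + 8b at each vertex:
  (0, 3): z = 24

The LP has an optimal solution: (0, 3) with z = 24.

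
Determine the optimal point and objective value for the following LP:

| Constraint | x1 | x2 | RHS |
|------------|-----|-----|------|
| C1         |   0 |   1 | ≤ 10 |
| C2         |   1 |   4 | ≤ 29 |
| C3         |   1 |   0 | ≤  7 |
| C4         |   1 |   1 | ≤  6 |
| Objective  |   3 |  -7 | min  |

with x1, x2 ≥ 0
x1 = 0, x2 = 6, z = -42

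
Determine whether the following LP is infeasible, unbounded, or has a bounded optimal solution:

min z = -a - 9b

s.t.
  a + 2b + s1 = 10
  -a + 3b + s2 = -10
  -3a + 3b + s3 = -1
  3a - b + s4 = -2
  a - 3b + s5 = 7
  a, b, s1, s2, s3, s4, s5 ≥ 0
The row a - 3b + s5 = 7 with s5 ≥ 0 requires a - 3b ≤ 7, while the row -a + 3b + s2 = -10 with s2 ≥ 0 is equivalent to a - 3b ≥ 10. Together they would need 10 ≤ a - 3b ≤ 7, which is impossible since 10 > 7. No point satisfies all constraints.

The feasible region is empty; the LP is infeasible.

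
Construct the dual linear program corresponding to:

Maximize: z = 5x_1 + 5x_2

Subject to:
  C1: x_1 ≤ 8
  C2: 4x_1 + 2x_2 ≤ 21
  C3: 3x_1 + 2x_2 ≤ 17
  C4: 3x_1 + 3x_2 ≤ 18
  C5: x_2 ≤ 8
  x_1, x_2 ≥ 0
Minimize: z = 8y1 + 21y2 + 17y3 + 18y4 + 8y5

Subject to:
  C1: -y1 - 4y2 - 3y3 - 3y4 ≤ -5
  C2: -2y2 - 2y3 - 3y4 - y5 ≤ -5
  y1, y2, y3, y4, y5 ≥ 0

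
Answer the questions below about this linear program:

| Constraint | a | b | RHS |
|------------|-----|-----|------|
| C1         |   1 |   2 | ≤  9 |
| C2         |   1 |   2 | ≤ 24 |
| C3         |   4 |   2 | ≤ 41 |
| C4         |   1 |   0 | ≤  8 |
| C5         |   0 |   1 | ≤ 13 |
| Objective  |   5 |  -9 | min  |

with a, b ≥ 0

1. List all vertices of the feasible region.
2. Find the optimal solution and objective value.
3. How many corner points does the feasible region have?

1. (0, 0), (8, 0), (8, 0.5), (0, 4.5)
2. a = 0, b = 4.5, z = -40.5
3. 4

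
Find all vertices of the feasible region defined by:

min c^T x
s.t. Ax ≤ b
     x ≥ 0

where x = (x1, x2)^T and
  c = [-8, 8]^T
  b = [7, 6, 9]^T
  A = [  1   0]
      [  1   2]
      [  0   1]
Each vertex is the intersection of two constraint boundaries that also satisfies all remaining constraints:
  x1 = 0 and x2 = 0 → (0, 0)
  x1 + 2x2 = 6 and x2 = 0 → (6, 0)
  x1 + 2x2 = 6 and x1 = 0 → (0, 3)

Vertices: (0, 0), (6, 0), (0, 3)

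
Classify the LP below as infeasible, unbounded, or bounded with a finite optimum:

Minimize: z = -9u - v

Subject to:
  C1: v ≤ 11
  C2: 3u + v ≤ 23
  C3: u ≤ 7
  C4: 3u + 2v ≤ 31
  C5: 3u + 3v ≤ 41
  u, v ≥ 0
The point (7, 2) satisfies every constraint, so the LP is feasible; the constraints give u ≤ 7 and v ≤ 11, which with u, v ≥ 0 keep the feasible region inside a bounded box. A feasible, bounded LP attains a finite optimum at a vertex.

Evaluating z = -9u - v at each vertex:
  (0, 0): z = 0
  (7, 0): z = -63
  (7, 2): z = -65
  (5, 8): z = -53
  (3.667, 10): z = -43
  (2.667, 11): z = -35
  (0, 11): z = -11

Bounded optimum: z* = -65 at (7, 2).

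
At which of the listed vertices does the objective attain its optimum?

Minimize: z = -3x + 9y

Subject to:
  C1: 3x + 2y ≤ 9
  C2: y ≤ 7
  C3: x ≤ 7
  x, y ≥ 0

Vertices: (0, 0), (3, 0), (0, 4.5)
Evaluating z = -3x + 9y at each vertex:
  (0, 0): z = 0
  (3, 0): z = -9
  (0, 4.5): z = 40.5

The smallest value is z = -9, attained at (3, 0).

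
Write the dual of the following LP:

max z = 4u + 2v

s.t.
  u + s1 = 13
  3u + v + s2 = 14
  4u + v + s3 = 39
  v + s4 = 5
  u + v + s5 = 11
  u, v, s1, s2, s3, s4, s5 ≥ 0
Minimize: z = 13y1 + 14y2 + 39y3 + 5y4 + 11y5

Subject to:
  C1: -y1 - 3y2 - 4y3 - y5 ≤ -4
  C2: -y2 - y3 - y4 - y5 ≤ -2
  y1, y2, y3, y4, y5 ≥ 0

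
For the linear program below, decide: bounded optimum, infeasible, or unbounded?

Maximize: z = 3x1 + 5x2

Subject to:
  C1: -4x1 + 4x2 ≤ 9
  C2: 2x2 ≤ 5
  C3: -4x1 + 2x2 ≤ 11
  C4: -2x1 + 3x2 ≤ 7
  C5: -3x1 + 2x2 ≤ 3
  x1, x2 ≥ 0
Feasible point: (0, 0) satisfies every constraint, so the LP is feasible.
Direction d = (1, 0): for each constraint row a, a·d ≤ 0 —
  (-4)(1) + (4)(0) = -4 ≤ 0
  (0)(1) + (2)(0) = 0 ≤ 0
  (-4)(1) + (2)(0) = -4 ≤ 0
  (-2)(1) + (3)(0) = -2 ≤ 0
  (-3)(1) + (2)(0) = -3 ≤ 0
and d ≥ 0, so (0, 0) + t·d stays feasible for every t ≥ 0. Along this ray z = 3x1 + 5x2 changes by 3 per unit t, so z → +∞.

Unbounded — the objective can increase without bound over the feasible region.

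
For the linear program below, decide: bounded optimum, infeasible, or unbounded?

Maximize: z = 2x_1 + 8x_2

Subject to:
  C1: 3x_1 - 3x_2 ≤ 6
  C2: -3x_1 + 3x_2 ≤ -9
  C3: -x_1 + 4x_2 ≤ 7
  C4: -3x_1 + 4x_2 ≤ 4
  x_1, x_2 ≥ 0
C1 requires 3x_1 - 3x_2 ≤ 6, while C2 (-3x_1 + 3x_2 ≤ -9) is equivalent to 3x_1 - 3x_2 ≥ 9. Together they would need 9 ≤ 3x_1 - 3x_2 ≤ 6, which is impossible since 9 > 6. No point satisfies all constraints.

Infeasible: no point satisfies all constraints simultaneously.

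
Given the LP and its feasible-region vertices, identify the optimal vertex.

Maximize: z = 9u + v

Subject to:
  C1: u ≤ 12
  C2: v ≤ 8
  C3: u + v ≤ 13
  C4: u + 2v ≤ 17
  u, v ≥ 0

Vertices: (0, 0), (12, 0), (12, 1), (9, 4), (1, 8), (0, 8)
Evaluating z = 9u + v at each vertex:
  (0, 0): z = 0
  (12, 0): z = 108
  (12, 1): z = 109
  (9, 4): z = 85
  (1, 8): z = 17
  (0, 8): z = 8

The largest value is z = 109, attained at (12, 1).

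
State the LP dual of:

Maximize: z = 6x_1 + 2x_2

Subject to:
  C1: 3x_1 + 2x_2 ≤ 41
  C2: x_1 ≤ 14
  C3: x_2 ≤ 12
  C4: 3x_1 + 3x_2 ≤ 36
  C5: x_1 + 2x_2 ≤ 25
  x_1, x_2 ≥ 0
Minimize: z = 41y1 + 14y2 + 12y3 + 36y4 + 25y5

Subject to:
  C1: -3y1 - y2 - 3y4 - y5 ≤ -6
  C2: -2y1 - y3 - 3y4 - 2y5 ≤ -2
  y1, y2, y3, y4, y5 ≥ 0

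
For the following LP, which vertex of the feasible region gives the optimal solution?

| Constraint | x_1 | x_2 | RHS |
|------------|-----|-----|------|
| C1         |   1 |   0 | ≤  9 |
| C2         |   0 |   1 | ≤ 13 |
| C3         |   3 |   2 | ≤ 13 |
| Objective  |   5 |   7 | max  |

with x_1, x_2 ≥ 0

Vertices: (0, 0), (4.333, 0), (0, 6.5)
(0, 6.5) with z = 45.5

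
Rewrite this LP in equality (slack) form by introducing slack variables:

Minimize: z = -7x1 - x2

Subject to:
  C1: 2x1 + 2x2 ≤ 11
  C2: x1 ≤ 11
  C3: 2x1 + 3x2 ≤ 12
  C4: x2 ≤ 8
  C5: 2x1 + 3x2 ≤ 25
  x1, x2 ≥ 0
min z = -7x1 - x2

s.t.
  2x1 + 2x2 + s1 = 11
  x1 + s2 = 11
  2x1 + 3x2 + s3 = 12
  x2 + s4 = 8
  2x1 + 3x2 + s5 = 25
  x1, x2, s1, s2, s3, s4, s5 ≥ 0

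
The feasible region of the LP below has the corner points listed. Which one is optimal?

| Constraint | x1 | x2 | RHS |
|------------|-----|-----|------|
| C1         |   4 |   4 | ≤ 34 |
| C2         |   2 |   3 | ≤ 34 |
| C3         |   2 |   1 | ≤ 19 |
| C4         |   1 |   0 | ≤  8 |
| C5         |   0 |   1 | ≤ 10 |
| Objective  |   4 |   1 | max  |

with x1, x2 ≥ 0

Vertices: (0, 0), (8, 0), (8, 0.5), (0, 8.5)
Evaluating z = 4x1 + x2 at each vertex:
  (0, 0): z = 0
  (8, 0): z = 32
  (8, 0.5): z = 32.5
  (0, 8.5): z = 8.5

The largest value is z = 32.5, attained at (8, 0.5).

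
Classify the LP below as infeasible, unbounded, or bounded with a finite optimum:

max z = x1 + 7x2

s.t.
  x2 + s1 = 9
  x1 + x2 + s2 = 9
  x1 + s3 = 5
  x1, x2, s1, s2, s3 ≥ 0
The point (0, 9) satisfies every constraint, so the LP is feasible; the constraints give x1 ≤ 5 and x2 ≤ 9, which with x1, x2 ≥ 0 keep the feasible region inside a bounded box. A feasible, bounded LP attains a finite optimum at a vertex.

Evaluating z = x1 + 7x2 at each vertex:
  (0, 0): z = 0
  (5, 0): z = 5
  (5, 4): z = 33
  (0, 9): z = 63

Bounded optimum: z* = 63 at (0, 9).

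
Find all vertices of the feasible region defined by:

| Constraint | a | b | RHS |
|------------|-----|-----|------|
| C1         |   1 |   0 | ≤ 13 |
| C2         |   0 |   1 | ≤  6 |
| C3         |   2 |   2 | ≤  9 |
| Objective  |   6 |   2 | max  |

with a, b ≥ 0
Each vertex is the intersection of two constraint boundaries that also satisfies all remaining constraints:
  a = 0 and b = 0 → (0, 0)
  2a + 2b = 9 and b = 0 → (4.5, 0)
  2a + 2b = 9 and a = 0 → (0, 4.5)

Vertices: (0, 0), (4.5, 0), (0, 4.5)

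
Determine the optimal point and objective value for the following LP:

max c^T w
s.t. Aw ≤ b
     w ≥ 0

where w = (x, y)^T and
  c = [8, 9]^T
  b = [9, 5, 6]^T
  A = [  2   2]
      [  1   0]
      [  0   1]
Each vertex is the intersection of two constraint boundaries that also satisfies all remaining constraints:
  x = 0 and y = 0 → (0, 0)
  2x + 2y = 9 and y = 0 → (4.5, 0)
  2x + 2y = 9 and x = 0 → (0, 4.5)

Evaluating z = 8x + 9y at each vertex:
  (0, 0): z = 0
  (4.5, 0): z = 36
  (0, 4.5): z = 40.5

The maximum is at (0, 4.5) with z = 40.5.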